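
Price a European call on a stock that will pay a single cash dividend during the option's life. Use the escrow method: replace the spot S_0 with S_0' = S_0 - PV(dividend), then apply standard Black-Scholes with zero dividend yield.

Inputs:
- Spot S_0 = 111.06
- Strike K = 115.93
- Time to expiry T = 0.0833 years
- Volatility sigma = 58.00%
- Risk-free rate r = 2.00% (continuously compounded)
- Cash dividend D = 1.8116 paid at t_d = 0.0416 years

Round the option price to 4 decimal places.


PV(D) = D * exp(-r * t_d) = 1.8116 * 0.99916835 = 1.81009338
S_0' = S_0 - PV(D) = 111.0600 - 1.81009338 = 109.24990662
d1 = (ln(S_0'/K) + (r + sigma^2/2)*T) / (sigma*sqrt(T)) = -0.26088423
d2 = d1 - sigma*sqrt(T) = -0.42828232
exp(-rT) = 0.99833539
N(d1) = 0.39709089; N(d2) = 0.33422280
C = S_0' * N(d1) - K * exp(-rT) * N(d2) = 109.24990662 * 0.39709089 - 115.9300 * 0.99833539 * 0.33422280 = 4.7002

Answer: Price = 4.7002


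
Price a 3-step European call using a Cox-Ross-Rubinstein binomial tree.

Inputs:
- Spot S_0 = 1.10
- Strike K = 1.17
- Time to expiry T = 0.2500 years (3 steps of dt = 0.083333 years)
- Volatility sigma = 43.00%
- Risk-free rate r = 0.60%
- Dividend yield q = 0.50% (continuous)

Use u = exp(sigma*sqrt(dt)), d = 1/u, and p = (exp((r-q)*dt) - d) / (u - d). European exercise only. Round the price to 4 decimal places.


dt = T/N = 0.083333
u = exp(sigma*sqrt(dt)) = 1.132163; d = 1/u = 0.883265
p = (exp((r-q)*dt) - d) / (u - d) = 0.469342
Discount per step: exp(-r*dt) = 0.999500
Stock lattice S(k, i) with i counting down-moves:
  k=0: S(0,0) = 1.1000
  k=1: S(1,0) = 1.2454; S(1,1) = 0.9716
  k=2: S(2,0) = 1.4100; S(2,1) = 1.1000; S(2,2) = 0.8582
  k=3: S(3,0) = 1.5963; S(3,1) = 1.2454; S(3,2) = 0.9716; S(3,3) = 0.7580
Terminal payoffs V(N, i) = max(S_T - K, 0):
  V(3,0) = 0.426320; V(3,1) = 0.075380; V(3,2) = 0.000000; V(3,3) = 0.000000
Backward induction: V(k, i) = exp(-r*dt) * [p * V(k+1, i) + (1-p) * V(k+1, i+1)].
  V(2,0) = exp(-r*dt) * [p*0.426320 + (1-p)*0.075380] = 0.239971
  V(2,1) = exp(-r*dt) * [p*0.075380 + (1-p)*0.000000] = 0.035361
  V(2,2) = exp(-r*dt) * [p*0.000000 + (1-p)*0.000000] = 0.000000
  V(1,0) = exp(-r*dt) * [p*0.239971 + (1-p)*0.035361] = 0.131327
  V(1,1) = exp(-r*dt) * [p*0.035361 + (1-p)*0.000000] = 0.016588
  V(0,0) = exp(-r*dt) * [p*0.131327 + (1-p)*0.016588] = 0.070405

Answer: Price = V(0,0) = 0.0704


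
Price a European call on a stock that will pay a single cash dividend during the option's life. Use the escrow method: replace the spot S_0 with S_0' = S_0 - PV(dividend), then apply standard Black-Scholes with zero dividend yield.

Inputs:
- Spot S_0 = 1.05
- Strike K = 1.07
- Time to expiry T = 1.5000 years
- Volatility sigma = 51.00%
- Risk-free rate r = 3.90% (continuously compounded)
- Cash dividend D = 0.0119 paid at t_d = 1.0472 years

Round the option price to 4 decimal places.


PV(D) = D * exp(-r * t_d) = 0.0119 * 0.95998195 = 0.01142379
S_0' = S_0 - PV(D) = 1.0500 - 0.01142379 = 1.03857621
d1 = (ln(S_0'/K) + (r + sigma^2/2)*T) / (sigma*sqrt(T)) = 0.35824524
d2 = d1 - sigma*sqrt(T) = -0.26637464
exp(-rT) = 0.94317824
N(d1) = 0.63992010; N(d2) = 0.39497535
C = S_0' * N(d1) - K * exp(-rT) * N(d2) = 1.03857621 * 0.63992010 - 1.0700 * 0.94317824 * 0.39497535 = 0.2660

Answer: Price = 0.2660


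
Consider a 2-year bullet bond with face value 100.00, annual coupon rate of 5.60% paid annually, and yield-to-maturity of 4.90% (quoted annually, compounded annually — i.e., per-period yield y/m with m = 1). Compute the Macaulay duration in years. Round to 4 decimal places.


Answer: Macaulay duration = 1.9473 years

Derivation:
Coupon per period c = face * coupon_rate / m = 5.600000
Periods per year m = 1; per-period yield y/m = 0.049000
Number of cashflows N = 2
Cashflows (t years, CF_t, discount factor 1/(1+y/m)^(m*t), PV):
  t = 1.0000: CF_t = 5.600000, DF = 0.953289, PV = 5.338418
  t = 2.0000: CF_t = 105.600000, DF = 0.908760, PV = 95.965016
Price P = sum_t PV_t = 101.303434
Macaulay numerator sum_t t * PV_t:
  t * PV_t at t = 1.0000: 5.338418
  t * PV_t at t = 2.0000: 191.930033
Macaulay duration D = (sum_t t * PV_t) / P = 197.268450 / 101.303434 = 1.947303


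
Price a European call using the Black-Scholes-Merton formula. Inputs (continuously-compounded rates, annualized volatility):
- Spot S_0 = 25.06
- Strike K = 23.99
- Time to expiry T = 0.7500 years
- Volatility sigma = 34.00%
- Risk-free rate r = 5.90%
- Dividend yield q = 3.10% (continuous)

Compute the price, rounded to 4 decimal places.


Answer: Price = 3.6084

Derivation:
d1 = (ln(S/K) + (r - q + 0.5*sigma^2) * T) / (sigma * sqrt(T)) = 0.36673925
d2 = d1 - sigma * sqrt(T) = 0.07229061
exp(-rT) = 0.95671475; exp(-qT) = 0.97701820
C = S_0 * exp(-qT) * N(d1) - K * exp(-rT) * N(d2)
N(d1) = 0.64309324; N(d2) = 0.52881468
C = 25.0600 * 0.97701820 * 0.64309324 - 23.9900 * 0.95671475 * 0.52881468 = 3.6084


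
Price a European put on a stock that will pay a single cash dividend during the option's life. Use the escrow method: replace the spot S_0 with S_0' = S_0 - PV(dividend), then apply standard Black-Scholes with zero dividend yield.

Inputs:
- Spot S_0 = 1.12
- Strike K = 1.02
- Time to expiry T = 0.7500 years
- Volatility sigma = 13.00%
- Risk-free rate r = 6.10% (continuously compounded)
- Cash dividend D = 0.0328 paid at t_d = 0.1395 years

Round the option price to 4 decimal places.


PV(D) = D * exp(-r * t_d) = 0.0328 * 0.99152660 = 0.03252207
S_0' = S_0 - PV(D) = 1.1200 - 0.03252207 = 1.08747793
d1 = (ln(S_0'/K) + (r + sigma^2/2)*T) / (sigma*sqrt(T)) = 1.03164552
d2 = d1 - sigma*sqrt(T) = 0.91906222
exp(-rT) = 0.95528075
N(-d1) = 0.15111910; N(-d2) = 0.17903151
P = K * exp(-rT) * N(-d2) - S_0' * N(-d1) = 1.0200 * 0.95528075 * 0.17903151 - 1.08747793 * 0.15111910 = 0.0101

Answer: Price = 0.0101


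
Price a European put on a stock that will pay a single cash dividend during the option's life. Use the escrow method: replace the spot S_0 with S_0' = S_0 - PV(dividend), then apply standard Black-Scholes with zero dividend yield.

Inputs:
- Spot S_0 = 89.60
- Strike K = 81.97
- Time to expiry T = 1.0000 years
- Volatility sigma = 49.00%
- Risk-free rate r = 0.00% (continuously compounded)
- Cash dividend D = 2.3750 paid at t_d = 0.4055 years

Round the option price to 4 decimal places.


Answer: Price = 13.8746

Derivation:
PV(D) = D * exp(-r * t_d) = 2.3750 * 1.00000000 = 2.37500000
S_0' = S_0 - PV(D) = 89.6000 - 2.37500000 = 87.22500000
d1 = (ln(S_0'/K) + (r + sigma^2/2)*T) / (sigma*sqrt(T)) = 0.37181155
d2 = d1 - sigma*sqrt(T) = -0.11818845
exp(-rT) = 1.00000000
N(-d1) = 0.35501658; N(-d2) = 0.54704083
P = K * exp(-rT) * N(-d2) - S_0' * N(-d1) = 81.9700 * 1.00000000 * 0.54704083 - 87.22500000 * 0.35501658 = 13.8746


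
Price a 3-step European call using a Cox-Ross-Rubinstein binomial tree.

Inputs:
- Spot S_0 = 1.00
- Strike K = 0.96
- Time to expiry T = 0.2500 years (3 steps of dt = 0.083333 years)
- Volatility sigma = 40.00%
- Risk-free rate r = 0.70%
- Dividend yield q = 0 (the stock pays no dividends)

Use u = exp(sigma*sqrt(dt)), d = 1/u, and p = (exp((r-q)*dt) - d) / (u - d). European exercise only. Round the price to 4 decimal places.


Answer: Price = V(0,0) = 0.1056

Derivation:
dt = T/N = 0.083333
u = exp(sigma*sqrt(dt)) = 1.122401; d = 1/u = 0.890947
p = (exp((r-q)*dt) - d) / (u - d) = 0.473686
Discount per step: exp(-r*dt) = 0.999417
Stock lattice S(k, i) with i counting down-moves:
  k=0: S(0,0) = 1.0000
  k=1: S(1,0) = 1.1224; S(1,1) = 0.8909
  k=2: S(2,0) = 1.2598; S(2,1) = 1.0000; S(2,2) = 0.7938
  k=3: S(3,0) = 1.4140; S(3,1) = 1.1224; S(3,2) = 0.8909; S(3,3) = 0.7072
Terminal payoffs V(N, i) = max(S_T - K, 0):
  V(3,0) = 0.453982; V(3,1) = 0.162401; V(3,2) = 0.000000; V(3,3) = 0.000000
Backward induction: V(k, i) = exp(-r*dt) * [p * V(k+1, i) + (1-p) * V(k+1, i+1)].
  V(2,0) = exp(-r*dt) * [p*0.453982 + (1-p)*0.162401] = 0.300344
  V(2,1) = exp(-r*dt) * [p*0.162401 + (1-p)*0.000000] = 0.076882
  V(2,2) = exp(-r*dt) * [p*0.000000 + (1-p)*0.000000] = 0.000000
  V(1,0) = exp(-r*dt) * [p*0.300344 + (1-p)*0.076882] = 0.182626
  V(1,1) = exp(-r*dt) * [p*0.076882 + (1-p)*0.000000] = 0.036397
  V(0,0) = exp(-r*dt) * [p*0.182626 + (1-p)*0.036397] = 0.105602


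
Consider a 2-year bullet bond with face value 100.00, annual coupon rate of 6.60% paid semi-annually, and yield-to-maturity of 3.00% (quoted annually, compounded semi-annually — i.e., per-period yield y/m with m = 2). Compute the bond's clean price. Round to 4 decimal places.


Answer: Price = 106.9379

Derivation:
Coupon per period c = face * coupon_rate / m = 3.300000
Periods per year m = 2; per-period yield y/m = 0.015000
Number of cashflows N = 4
Cashflows (t years, CF_t, discount factor 1/(1+y/m)^(m*t), PV):
  t = 0.5000: CF_t = 3.300000, DF = 0.985222, PV = 3.251232
  t = 1.0000: CF_t = 3.300000, DF = 0.970662, PV = 3.203184
  t = 1.5000: CF_t = 3.300000, DF = 0.956317, PV = 3.155846
  t = 2.0000: CF_t = 103.300000, DF = 0.942184, PV = 97.327631
Price P = sum_t PV_t = 106.937892


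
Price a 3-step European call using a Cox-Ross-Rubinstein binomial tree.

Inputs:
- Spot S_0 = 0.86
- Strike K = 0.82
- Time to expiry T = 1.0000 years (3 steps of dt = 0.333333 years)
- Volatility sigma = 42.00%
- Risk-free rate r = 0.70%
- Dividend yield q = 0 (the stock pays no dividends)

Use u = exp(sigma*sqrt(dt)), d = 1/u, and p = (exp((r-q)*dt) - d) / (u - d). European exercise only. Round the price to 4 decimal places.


dt = T/N = 0.333333
u = exp(sigma*sqrt(dt)) = 1.274415; d = 1/u = 0.784674
p = (exp((r-q)*dt) - d) / (u - d) = 0.444444
Discount per step: exp(-r*dt) = 0.997669
Stock lattice S(k, i) with i counting down-moves:
  k=0: S(0,0) = 0.8600
  k=1: S(1,0) = 1.0960; S(1,1) = 0.6748
  k=2: S(2,0) = 1.3968; S(2,1) = 0.8600; S(2,2) = 0.5295
  k=3: S(3,0) = 1.7800; S(3,1) = 1.0960; S(3,2) = 0.6748; S(3,3) = 0.4155
Terminal payoffs V(N, i) = max(S_T - K, 0):
  V(3,0) = 0.960045; V(3,1) = 0.275997; V(3,2) = 0.000000; V(3,3) = 0.000000
Backward induction: V(k, i) = exp(-r*dt) * [p * V(k+1, i) + (1-p) * V(k+1, i+1)].
  V(2,0) = exp(-r*dt) * [p*0.960045 + (1-p)*0.275997] = 0.578666
  V(2,1) = exp(-r*dt) * [p*0.275997 + (1-p)*0.000000] = 0.122379
  V(2,2) = exp(-r*dt) * [p*0.000000 + (1-p)*0.000000] = 0.000000
  V(1,0) = exp(-r*dt) * [p*0.578666 + (1-p)*0.122379] = 0.324415
  V(1,1) = exp(-r*dt) * [p*0.122379 + (1-p)*0.000000] = 0.054264
  V(0,0) = exp(-r*dt) * [p*0.324415 + (1-p)*0.054264] = 0.173924

Answer: Price = V(0,0) = 0.1739


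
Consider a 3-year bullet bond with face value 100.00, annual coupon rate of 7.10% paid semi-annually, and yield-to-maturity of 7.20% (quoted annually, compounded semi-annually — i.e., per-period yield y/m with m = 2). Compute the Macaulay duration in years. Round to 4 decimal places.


Coupon per period c = face * coupon_rate / m = 3.550000
Periods per year m = 2; per-period yield y/m = 0.036000
Number of cashflows N = 6
Cashflows (t years, CF_t, discount factor 1/(1+y/m)^(m*t), PV):
  t = 0.5000: CF_t = 3.550000, DF = 0.965251, PV = 3.426641
  t = 1.0000: CF_t = 3.550000, DF = 0.931709, PV = 3.307568
  t = 1.5000: CF_t = 3.550000, DF = 0.899333, PV = 3.192634
  t = 2.0000: CF_t = 3.550000, DF = 0.868082, PV = 3.081693
  t = 2.5000: CF_t = 3.550000, DF = 0.837917, PV = 2.974607
  t = 3.0000: CF_t = 103.550000, DF = 0.808801, PV = 83.751303
Price P = sum_t PV_t = 99.734445
Macaulay numerator sum_t t * PV_t:
  t * PV_t at t = 0.5000: 1.713320
  t * PV_t at t = 1.0000: 3.307568
  t * PV_t at t = 1.5000: 4.788950
  t * PV_t at t = 2.0000: 6.163385
  t * PV_t at t = 2.5000: 7.436517
  t * PV_t at t = 3.0000: 251.253908
Macaulay duration D = (sum_t t * PV_t) / P = 274.663650 / 99.734445 = 2.753950

Answer: Macaulay duration = 2.7539 years


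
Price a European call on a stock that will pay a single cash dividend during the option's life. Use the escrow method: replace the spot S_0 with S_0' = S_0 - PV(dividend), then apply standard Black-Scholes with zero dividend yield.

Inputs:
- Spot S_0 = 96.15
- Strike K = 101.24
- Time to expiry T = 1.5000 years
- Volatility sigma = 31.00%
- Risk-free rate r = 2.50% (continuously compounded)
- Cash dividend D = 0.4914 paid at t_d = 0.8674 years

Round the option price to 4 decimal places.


Answer: Price = 13.6388

Derivation:
PV(D) = D * exp(-r * t_d) = 0.4914 * 0.97854843 = 0.48085870
S_0' = S_0 - PV(D) = 96.1500 - 0.48085870 = 95.66914130
d1 = (ln(S_0'/K) + (r + sigma^2/2)*T) / (sigma*sqrt(T)) = 0.13953362
d2 = d1 - sigma*sqrt(T) = -0.24013729
exp(-rT) = 0.96319442
N(d1) = 0.55548576; N(d2) = 0.40511192
C = S_0' * N(d1) - K * exp(-rT) * N(d2) = 95.66914130 * 0.55548576 - 101.2400 * 0.96319442 * 0.40511192 = 13.6388


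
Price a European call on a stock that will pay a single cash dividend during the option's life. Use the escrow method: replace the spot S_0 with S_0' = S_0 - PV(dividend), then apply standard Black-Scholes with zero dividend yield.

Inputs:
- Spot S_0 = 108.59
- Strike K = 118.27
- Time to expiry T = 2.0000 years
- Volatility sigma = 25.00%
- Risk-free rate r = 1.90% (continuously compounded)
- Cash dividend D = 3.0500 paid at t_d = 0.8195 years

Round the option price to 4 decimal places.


Answer: Price = 11.6048

Derivation:
PV(D) = D * exp(-r * t_d) = 3.0500 * 0.98455009 = 3.00287779
S_0' = S_0 - PV(D) = 108.5900 - 3.00287779 = 105.58712221
d1 = (ln(S_0'/K) + (r + sigma^2/2)*T) / (sigma*sqrt(T)) = -0.03658212
d2 = d1 - sigma*sqrt(T) = -0.39013551
exp(-rT) = 0.96271294
N(d1) = 0.48540910; N(d2) = 0.34821817
C = S_0' * N(d1) - K * exp(-rT) * N(d2) = 105.58712221 * 0.48540910 - 118.2700 * 0.96271294 * 0.34821817 = 11.6048


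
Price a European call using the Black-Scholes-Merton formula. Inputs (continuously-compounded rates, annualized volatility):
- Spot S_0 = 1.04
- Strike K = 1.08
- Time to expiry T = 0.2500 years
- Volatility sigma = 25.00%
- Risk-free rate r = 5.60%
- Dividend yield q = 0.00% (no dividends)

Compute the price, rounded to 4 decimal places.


Answer: Price = 0.0409

Derivation:
d1 = (ln(S/K) + (r - q + 0.5*sigma^2) * T) / (sigma * sqrt(T)) = -0.12742262
d2 = d1 - sigma * sqrt(T) = -0.25242262
exp(-rT) = 0.98609754; exp(-qT) = 1.00000000
C = S_0 * exp(-qT) * N(d1) - K * exp(-rT) * N(d2)
N(d1) = 0.44930296; N(d2) = 0.40035721
C = 1.0400 * 1.00000000 * 0.44930296 - 1.0800 * 0.98609754 * 0.40035721 = 0.0409


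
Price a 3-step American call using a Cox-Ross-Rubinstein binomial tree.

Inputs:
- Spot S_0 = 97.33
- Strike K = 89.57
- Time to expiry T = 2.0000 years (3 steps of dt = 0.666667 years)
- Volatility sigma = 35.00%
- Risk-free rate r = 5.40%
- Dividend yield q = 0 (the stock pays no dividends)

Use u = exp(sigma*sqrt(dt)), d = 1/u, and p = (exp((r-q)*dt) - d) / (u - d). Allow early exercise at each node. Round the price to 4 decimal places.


Answer: Price = V(0,0) = 28.2150

Derivation:
dt = T/N = 0.666667
u = exp(sigma*sqrt(dt)) = 1.330791; d = 1/u = 0.751433
p = (exp((r-q)*dt) - d) / (u - d) = 0.492309
Discount per step: exp(-r*dt) = 0.964640
Stock lattice S(k, i) with i counting down-moves:
  k=0: S(0,0) = 97.3300
  k=1: S(1,0) = 129.5259; S(1,1) = 73.1369
  k=2: S(2,0) = 172.3720; S(2,1) = 97.3300; S(2,2) = 54.9575
  k=3: S(3,0) = 229.3912; S(3,1) = 129.5259; S(3,2) = 73.1369; S(3,3) = 41.2968
Terminal payoffs V(N, i) = max(S_T - K, 0):
  V(3,0) = 139.821162; V(3,1) = 39.955927; V(3,2) = 0.000000; V(3,3) = 0.000000
Backward induction: V(k, i) = exp(-r*dt) * [p * V(k+1, i) + (1-p) * V(k+1, i+1)]; then take max(V_cont, immediate exercise) for American.
  V(2,0) = exp(-r*dt) * [p*139.821162 + (1-p)*39.955927] = 85.969159; exercise = 82.801990; V(2,0) = max -> 85.969159
  V(2,1) = exp(-r*dt) * [p*39.955927 + (1-p)*0.000000] = 18.975094; exercise = 7.760000; V(2,1) = max -> 18.975094
  V(2,2) = exp(-r*dt) * [p*0.000000 + (1-p)*0.000000] = 0.000000; exercise = 0.000000; V(2,2) = max -> 0.000000
  V(1,0) = exp(-r*dt) * [p*85.969159 + (1-p)*18.975094] = 50.119663; exercise = 39.955927; V(1,0) = max -> 50.119663
  V(1,1) = exp(-r*dt) * [p*18.975094 + (1-p)*0.000000] = 9.011284; exercise = 0.000000; V(1,1) = max -> 9.011284
  V(0,0) = exp(-r*dt) * [p*50.119663 + (1-p)*9.011284] = 28.215042; exercise = 7.760000; V(0,0) = max -> 28.215042


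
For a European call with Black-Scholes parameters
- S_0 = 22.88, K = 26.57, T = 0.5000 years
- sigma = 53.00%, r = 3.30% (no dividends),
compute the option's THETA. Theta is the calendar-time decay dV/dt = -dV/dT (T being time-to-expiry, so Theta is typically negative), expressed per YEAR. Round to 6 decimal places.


d1 = -0.1675565386; d2 = -0.5423231326
phi(d1) = 0.3933812129; exp(-qT) = 1.0000000000; exp(-rT) = 0.9836353794
Theta = -S*exp(-qT)*phi(d1)*sigma/(2*sqrt(T)) - r*K*exp(-rT)*N(d2) + q*S*exp(-qT)*N(d1)
N(d1) = 0.4334660825; N(d2) = 0.2937979613; sqrt(T) = 0.7071067812
Term 1 = -22.8800 * 1.0000000000 * 0.3933812129 * 0.5300 / (2 * 0.7071067812) = -3.3731100217
Term 2 = -0.0330 * 26.5700 * 0.9836353794 * 0.2937979613 = -0.2533893825
Term 3 = 0 (no dividend yield, q = 0)
Theta = -3.3731100217 + (-0.2533893825) + (0.0000000000) = -3.626499

Answer: Theta = -3.626499


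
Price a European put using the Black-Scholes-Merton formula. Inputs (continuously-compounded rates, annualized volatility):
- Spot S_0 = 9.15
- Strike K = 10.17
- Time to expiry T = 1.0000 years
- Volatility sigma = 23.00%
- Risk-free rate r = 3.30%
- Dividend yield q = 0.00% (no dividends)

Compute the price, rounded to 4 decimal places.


Answer: Price = 1.2571

Derivation:
d1 = (ln(S/K) + (r - q + 0.5*sigma^2) * T) / (sigma * sqrt(T)) = -0.20103622
d2 = d1 - sigma * sqrt(T) = -0.43103622
exp(-rT) = 0.96753856; exp(-qT) = 1.00000000
P = K * exp(-rT) * N(-d2) - S_0 * exp(-qT) * N(-d1)
N(-d1) = 0.57966487; N(-d2) = 0.66677898
P = 10.1700 * 0.96753856 * 0.66677898 - 9.1500 * 1.00000000 * 0.57966487 = 1.2571


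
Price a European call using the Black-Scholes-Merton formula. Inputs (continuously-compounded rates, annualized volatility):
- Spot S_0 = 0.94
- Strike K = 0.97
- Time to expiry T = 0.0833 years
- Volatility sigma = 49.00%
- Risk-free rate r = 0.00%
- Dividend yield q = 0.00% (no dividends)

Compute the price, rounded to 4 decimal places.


Answer: Price = 0.0402

Derivation:
d1 = (ln(S/K) + (r - q + 0.5*sigma^2) * T) / (sigma * sqrt(T)) = -0.15143296
d2 = d1 - sigma * sqrt(T) = -0.29285548
exp(-rT) = 1.00000000; exp(-qT) = 1.00000000
C = S_0 * exp(-qT) * N(d1) - K * exp(-rT) * N(d2)
N(d1) = 0.43981710; N(d2) = 0.38481631
C = 0.9400 * 1.00000000 * 0.43981710 - 0.9700 * 1.00000000 * 0.38481631 = 0.0402


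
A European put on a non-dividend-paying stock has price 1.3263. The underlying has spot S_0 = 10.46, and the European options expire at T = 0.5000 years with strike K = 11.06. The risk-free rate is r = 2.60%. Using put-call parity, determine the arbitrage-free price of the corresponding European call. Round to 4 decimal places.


Answer: Call price = 0.8691

Derivation:
Put-call parity: C - P = S_0 * exp(-qT) - K * exp(-rT).
S_0 * exp(-qT) = 10.4600 * 1.00000000 = 10.46000000
K * exp(-rT) = 11.0600 * 0.98708414 = 10.91715053
C = P + S*exp(-qT) - K*exp(-rT)
C = 1.3263 + 10.46000000 - 10.91715053 = 0.8691


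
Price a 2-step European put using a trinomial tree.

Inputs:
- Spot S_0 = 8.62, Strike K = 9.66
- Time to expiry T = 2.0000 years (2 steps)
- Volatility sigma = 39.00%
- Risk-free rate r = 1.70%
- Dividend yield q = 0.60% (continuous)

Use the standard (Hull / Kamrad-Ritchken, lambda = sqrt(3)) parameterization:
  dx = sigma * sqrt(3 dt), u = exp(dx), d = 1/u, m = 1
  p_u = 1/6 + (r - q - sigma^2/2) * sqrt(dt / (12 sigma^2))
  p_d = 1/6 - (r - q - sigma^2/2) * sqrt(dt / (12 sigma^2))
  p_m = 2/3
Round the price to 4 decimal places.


Answer: Price = V(0,0) = 2.2891

Derivation:
dt = T/N = 1.000000; dx = sigma*sqrt(3*dt) = 0.675500
u = exp(dx) = 1.965015; d = 1/u = 0.508902
p_u = 0.118517, p_m = 0.666667, p_d = 0.214816
Discount per step: exp(-r*dt) = 0.983144
Stock lattice S(k, j) with j the centered position index:
  k=0: S(0,+0) = 8.6200
  k=1: S(1,-1) = 4.3867; S(1,+0) = 8.6200; S(1,+1) = 16.9384
  k=2: S(2,-2) = 2.2324; S(2,-1) = 4.3867; S(2,+0) = 8.6200; S(2,+1) = 16.9384; S(2,+2) = 33.2843
Terminal payoffs V(N, j) = max(K - S_T, 0):
  V(2,-2) = 7.427582; V(2,-1) = 5.273265; V(2,+0) = 1.040000; V(2,+1) = 0.000000; V(2,+2) = 0.000000
Backward induction: V(k, j) = exp(-r*dt) * [p_u * V(k+1, j+1) + p_m * V(k+1, j) + p_d * V(k+1, j-1)]
  V(1,-1) = exp(-r*dt) * [p_u*1.040000 + p_m*5.273265 + p_d*7.427582] = 5.146101
  V(1,+0) = exp(-r*dt) * [p_u*0.000000 + p_m*1.040000 + p_d*5.273265] = 1.795334
  V(1,+1) = exp(-r*dt) * [p_u*0.000000 + p_m*0.000000 + p_d*1.040000] = 0.219643
  V(0,+0) = exp(-r*dt) * [p_u*0.219643 + p_m*1.795334 + p_d*5.146101] = 2.289139


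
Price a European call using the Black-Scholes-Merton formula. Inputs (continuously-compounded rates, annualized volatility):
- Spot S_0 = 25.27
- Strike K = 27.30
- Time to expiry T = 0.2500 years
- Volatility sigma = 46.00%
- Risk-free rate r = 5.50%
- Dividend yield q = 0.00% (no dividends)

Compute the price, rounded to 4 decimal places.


d1 = (ln(S/K) + (r - q + 0.5*sigma^2) * T) / (sigma * sqrt(T)) = -0.16116861
d2 = d1 - sigma * sqrt(T) = -0.39116861
exp(-rT) = 0.98634410; exp(-qT) = 1.00000000
C = S_0 * exp(-qT) * N(d1) - K * exp(-rT) * N(d2)
N(d1) = 0.43598030; N(d2) = 0.34783630
C = 25.2700 * 1.00000000 * 0.43598030 - 27.3000 * 0.98634410 * 0.34783630 = 1.6510

Answer: Price = 1.6510


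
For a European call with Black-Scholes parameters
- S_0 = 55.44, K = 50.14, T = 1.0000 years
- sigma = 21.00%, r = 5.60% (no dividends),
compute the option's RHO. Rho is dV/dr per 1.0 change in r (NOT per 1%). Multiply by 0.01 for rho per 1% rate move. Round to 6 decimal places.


Answer: Rho = 35.033773

Derivation:
d1 = 0.8501536293; d2 = 0.6401536293
phi(d1) = 0.2779485846; exp(-qT) = 1.0000000000; exp(-rT) = 0.9455391359
N(d2) = 0.7389636369
Rho = K*T*exp(-rT)*N(d2) = 50.1400 * 1.0000 * 0.9455391359 * 0.7389636369 = 35.033773


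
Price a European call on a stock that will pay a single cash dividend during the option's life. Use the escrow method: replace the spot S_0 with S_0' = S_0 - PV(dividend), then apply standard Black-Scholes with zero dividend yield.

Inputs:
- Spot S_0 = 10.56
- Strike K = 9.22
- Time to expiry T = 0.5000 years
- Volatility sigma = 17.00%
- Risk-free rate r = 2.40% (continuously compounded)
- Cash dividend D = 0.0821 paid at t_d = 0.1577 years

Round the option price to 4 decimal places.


PV(D) = D * exp(-r * t_d) = 0.0821 * 0.99622235 = 0.08178986
S_0' = S_0 - PV(D) = 10.5600 - 0.08178986 = 10.47821014
d1 = (ln(S_0'/K) + (r + sigma^2/2)*T) / (sigma*sqrt(T)) = 1.22410864
d2 = d1 - sigma*sqrt(T) = 1.10390049
exp(-rT) = 0.98807171
N(d1) = 0.88954438; N(d2) = 0.86518185
C = S_0' * N(d1) - K * exp(-rT) * N(d2) = 10.47821014 * 0.88954438 - 9.2200 * 0.98807171 * 0.86518185 = 1.4390

Answer: Price = 1.4390


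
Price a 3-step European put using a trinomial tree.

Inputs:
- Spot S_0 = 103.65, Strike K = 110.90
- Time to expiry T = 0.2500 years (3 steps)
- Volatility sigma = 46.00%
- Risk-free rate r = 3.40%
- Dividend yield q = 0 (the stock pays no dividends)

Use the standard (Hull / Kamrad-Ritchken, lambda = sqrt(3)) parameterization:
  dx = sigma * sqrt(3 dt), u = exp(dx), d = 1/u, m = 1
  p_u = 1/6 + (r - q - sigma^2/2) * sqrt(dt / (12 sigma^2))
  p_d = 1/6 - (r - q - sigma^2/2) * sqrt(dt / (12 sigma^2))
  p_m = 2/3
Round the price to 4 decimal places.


Answer: Price = V(0,0) = 13.3755

Derivation:
dt = T/N = 0.083333; dx = sigma*sqrt(3*dt) = 0.230000
u = exp(dx) = 1.258600; d = 1/u = 0.794534
p_u = 0.153659, p_m = 0.666667, p_d = 0.179674
Discount per step: exp(-r*dt) = 0.997171
Stock lattice S(k, j) with j the centered position index:
  k=0: S(0,+0) = 103.6500
  k=1: S(1,-1) = 82.3534; S(1,+0) = 103.6500; S(1,+1) = 130.4539
  k=2: S(2,-2) = 65.4325; S(2,-1) = 82.3534; S(2,+0) = 103.6500; S(2,+1) = 130.4539; S(2,+2) = 164.1893
  k=3: S(3,-3) = 51.9884; S(3,-2) = 65.4325; S(3,-1) = 82.3534; S(3,+0) = 103.6500; S(3,+1) = 130.4539; S(3,+2) = 164.1893; S(3,+3) = 206.6486
Terminal payoffs V(N, j) = max(K - S_T, 0):
  V(3,-3) = 58.911640; V(3,-2) = 45.467450; V(3,-1) = 28.546592; V(3,+0) = 7.250000; V(3,+1) = 0.000000; V(3,+2) = 0.000000; V(3,+3) = 0.000000
Backward induction: V(k, j) = exp(-r*dt) * [p_u * V(k+1, j+1) + p_m * V(k+1, j) + p_d * V(k+1, j-1)]
  V(2,-2) = exp(-r*dt) * [p_u*28.546592 + p_m*45.467450 + p_d*58.911640] = 45.154851
  V(2,-1) = exp(-r*dt) * [p_u*7.250000 + p_m*28.546592 + p_d*45.467450] = 28.234296
  V(2,+0) = exp(-r*dt) * [p_u*0.000000 + p_m*7.250000 + p_d*28.546592] = 9.934224
  V(2,+1) = exp(-r*dt) * [p_u*0.000000 + p_m*0.000000 + p_d*7.250000] = 1.298950
  V(2,+2) = exp(-r*dt) * [p_u*0.000000 + p_m*0.000000 + p_d*0.000000] = 0.000000
  V(1,-1) = exp(-r*dt) * [p_u*9.934224 + p_m*28.234296 + p_d*45.154851] = 28.381971
  V(1,+0) = exp(-r*dt) * [p_u*1.298950 + p_m*9.934224 + p_d*28.234296] = 11.861723
  V(1,+1) = exp(-r*dt) * [p_u*0.000000 + p_m*1.298950 + p_d*9.934224] = 2.643388
  V(0,+0) = exp(-r*dt) * [p_u*2.643388 + p_m*11.861723 + p_d*28.381971] = 13.375545


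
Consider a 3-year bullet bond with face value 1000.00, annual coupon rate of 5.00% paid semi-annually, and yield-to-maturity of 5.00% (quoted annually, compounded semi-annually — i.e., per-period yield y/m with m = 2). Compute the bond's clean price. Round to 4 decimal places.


Answer: Price = 1000.0000

Derivation:
Coupon per period c = face * coupon_rate / m = 25.000000
Periods per year m = 2; per-period yield y/m = 0.025000
Number of cashflows N = 6
Cashflows (t years, CF_t, discount factor 1/(1+y/m)^(m*t), PV):
  t = 0.5000: CF_t = 25.000000, DF = 0.975610, PV = 24.390244
  t = 1.0000: CF_t = 25.000000, DF = 0.951814, PV = 23.795360
  t = 1.5000: CF_t = 25.000000, DF = 0.928599, PV = 23.214985
  t = 2.0000: CF_t = 25.000000, DF = 0.905951, PV = 22.648766
  t = 2.5000: CF_t = 25.000000, DF = 0.883854, PV = 22.096357
  t = 3.0000: CF_t = 1025.000000, DF = 0.862297, PV = 883.854288
Price P = sum_t PV_t = 1000.000000


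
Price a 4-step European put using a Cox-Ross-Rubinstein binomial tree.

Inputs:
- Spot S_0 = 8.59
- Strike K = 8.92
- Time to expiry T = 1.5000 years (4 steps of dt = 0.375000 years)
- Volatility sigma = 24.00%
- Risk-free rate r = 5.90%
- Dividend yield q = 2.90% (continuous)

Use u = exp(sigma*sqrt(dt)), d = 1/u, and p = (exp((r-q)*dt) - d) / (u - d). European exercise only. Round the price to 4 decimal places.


Answer: Price = V(0,0) = 0.9197

Derivation:
dt = T/N = 0.375000
u = exp(sigma*sqrt(dt)) = 1.158319; d = 1/u = 0.863320
p = (exp((r-q)*dt) - d) / (u - d) = 0.501675
Discount per step: exp(-r*dt) = 0.978118
Stock lattice S(k, i) with i counting down-moves:
  k=0: S(0,0) = 8.5900
  k=1: S(1,0) = 9.9500; S(1,1) = 7.4159
  k=2: S(2,0) = 11.5252; S(2,1) = 8.5900; S(2,2) = 6.4023
  k=3: S(3,0) = 13.3499; S(3,1) = 9.9500; S(3,2) = 7.4159; S(3,3) = 5.5273
  k=4: S(4,0) = 15.4634; S(4,1) = 11.5252; S(4,2) = 8.5900; S(4,3) = 6.4023; S(4,4) = 4.7718
Terminal payoffs V(N, i) = max(K - S_T, 0):
  V(4,0) = 0.000000; V(4,1) = 0.000000; V(4,2) = 0.330000; V(4,3) = 2.517683; V(4,4) = 4.148211
Backward induction: V(k, i) = exp(-r*dt) * [p * V(k+1, i) + (1-p) * V(k+1, i+1)].
  V(3,0) = exp(-r*dt) * [p*0.000000 + (1-p)*0.000000] = 0.000000
  V(3,1) = exp(-r*dt) * [p*0.000000 + (1-p)*0.330000] = 0.160849
  V(3,2) = exp(-r*dt) * [p*0.330000 + (1-p)*2.517683] = 1.389101
  V(3,3) = exp(-r*dt) * [p*2.517683 + (1-p)*4.148211] = 3.257344
  V(2,0) = exp(-r*dt) * [p*0.000000 + (1-p)*0.160849] = 0.078401
  V(2,1) = exp(-r*dt) * [p*0.160849 + (1-p)*1.389101] = 0.756005
  V(2,2) = exp(-r*dt) * [p*1.389101 + (1-p)*3.257344] = 2.269325
  V(1,0) = exp(-r*dt) * [p*0.078401 + (1-p)*0.756005] = 0.406964
  V(1,1) = exp(-r*dt) * [p*0.756005 + (1-p)*2.269325] = 1.477086
  V(0,0) = exp(-r*dt) * [p*0.406964 + (1-p)*1.477086] = 0.919658


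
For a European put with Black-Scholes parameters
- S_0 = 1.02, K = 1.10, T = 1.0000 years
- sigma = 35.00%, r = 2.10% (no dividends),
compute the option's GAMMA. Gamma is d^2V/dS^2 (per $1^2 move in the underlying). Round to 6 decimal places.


Answer: Gamma = 1.117278

Derivation:
d1 = 0.0192641357; d2 = -0.3307358643
phi(d1) = 0.3988682621; exp(-qT) = 1.0000000000; exp(-rT) = 0.9792189646
Gamma = exp(-qT) * phi(d1) / (S * sigma * sqrt(T)) = 1.0000000000 * 0.3988682621 / (1.0200 * 0.3500 * 1.0000000000) = 1.117278


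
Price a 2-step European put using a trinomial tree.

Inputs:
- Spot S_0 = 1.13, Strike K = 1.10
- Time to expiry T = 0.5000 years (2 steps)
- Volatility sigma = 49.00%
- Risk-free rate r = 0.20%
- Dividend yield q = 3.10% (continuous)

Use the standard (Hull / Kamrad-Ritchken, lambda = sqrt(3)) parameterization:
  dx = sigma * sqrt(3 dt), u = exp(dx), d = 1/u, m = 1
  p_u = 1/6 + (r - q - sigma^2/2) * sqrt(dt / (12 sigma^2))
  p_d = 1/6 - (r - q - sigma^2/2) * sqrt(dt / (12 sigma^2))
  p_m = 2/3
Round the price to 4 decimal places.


dt = T/N = 0.250000; dx = sigma*sqrt(3*dt) = 0.424352
u = exp(dx) = 1.528600; d = 1/u = 0.654193
p_u = 0.122762, p_m = 0.666667, p_d = 0.210572
Discount per step: exp(-r*dt) = 0.999500
Stock lattice S(k, j) with j the centered position index:
  k=0: S(0,+0) = 1.1300
  k=1: S(1,-1) = 0.7392; S(1,+0) = 1.1300; S(1,+1) = 1.7273
  k=2: S(2,-2) = 0.4836; S(2,-1) = 0.7392; S(2,+0) = 1.1300; S(2,+1) = 1.7273; S(2,+2) = 2.6404
Terminal payoffs V(N, j) = max(K - S_T, 0):
  V(2,-2) = 0.616395; V(2,-1) = 0.360762; V(2,+0) = 0.000000; V(2,+1) = 0.000000; V(2,+2) = 0.000000
Backward induction: V(k, j) = exp(-r*dt) * [p_u * V(k+1, j+1) + p_m * V(k+1, j) + p_d * V(k+1, j-1)]
  V(1,-1) = exp(-r*dt) * [p_u*0.000000 + p_m*0.360762 + p_d*0.616395] = 0.370118
  V(1,+0) = exp(-r*dt) * [p_u*0.000000 + p_m*0.000000 + p_d*0.360762] = 0.075928
  V(1,+1) = exp(-r*dt) * [p_u*0.000000 + p_m*0.000000 + p_d*0.000000] = 0.000000
  V(0,+0) = exp(-r*dt) * [p_u*0.000000 + p_m*0.075928 + p_d*0.370118] = 0.128491

Answer: Price = V(0,0) = 0.1285


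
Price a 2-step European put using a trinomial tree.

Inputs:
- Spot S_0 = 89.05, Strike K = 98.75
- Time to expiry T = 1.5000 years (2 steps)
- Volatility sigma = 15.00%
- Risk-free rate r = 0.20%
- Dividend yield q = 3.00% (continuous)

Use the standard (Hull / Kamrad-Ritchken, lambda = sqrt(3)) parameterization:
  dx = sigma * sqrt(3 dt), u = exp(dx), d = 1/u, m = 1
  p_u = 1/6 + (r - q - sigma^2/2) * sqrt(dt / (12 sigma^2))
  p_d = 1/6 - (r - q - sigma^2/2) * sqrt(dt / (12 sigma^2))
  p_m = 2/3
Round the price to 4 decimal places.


dt = T/N = 0.750000; dx = sigma*sqrt(3*dt) = 0.225000
u = exp(dx) = 1.252323; d = 1/u = 0.798516
p_u = 0.101250, p_m = 0.666667, p_d = 0.232083
Discount per step: exp(-r*dt) = 0.998501
Stock lattice S(k, j) with j the centered position index:
  k=0: S(0,+0) = 89.0500
  k=1: S(1,-1) = 71.1079; S(1,+0) = 89.0500; S(1,+1) = 111.5193
  k=2: S(2,-2) = 56.7808; S(2,-1) = 71.1079; S(2,+0) = 89.0500; S(2,+1) = 111.5193; S(2,+2) = 139.6582
Terminal payoffs V(N, j) = max(K - S_T, 0):
  V(2,-2) = 41.969213; V(2,-1) = 27.642131; V(2,+0) = 9.700000; V(2,+1) = 0.000000; V(2,+2) = 0.000000
Backward induction: V(k, j) = exp(-r*dt) * [p_u * V(k+1, j+1) + p_m * V(k+1, j) + p_d * V(k+1, j-1)]
  V(1,-1) = exp(-r*dt) * [p_u*9.700000 + p_m*27.642131 + p_d*41.969213] = 29.106874
  V(1,+0) = exp(-r*dt) * [p_u*0.000000 + p_m*9.700000 + p_d*27.642131] = 12.862636
  V(1,+1) = exp(-r*dt) * [p_u*0.000000 + p_m*0.000000 + p_d*9.700000] = 2.247834
  V(0,+0) = exp(-r*dt) * [p_u*2.247834 + p_m*12.862636 + p_d*29.106874] = 15.534585

Answer: Price = V(0,0) = 15.5346


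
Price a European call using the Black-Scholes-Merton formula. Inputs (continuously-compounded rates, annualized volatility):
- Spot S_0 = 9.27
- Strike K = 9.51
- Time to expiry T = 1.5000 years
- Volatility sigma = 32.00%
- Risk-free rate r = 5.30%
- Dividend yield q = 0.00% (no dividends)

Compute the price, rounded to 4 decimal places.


Answer: Price = 1.6588

Derivation:
d1 = (ln(S/K) + (r - q + 0.5*sigma^2) * T) / (sigma * sqrt(T)) = 0.33358862
d2 = d1 - sigma * sqrt(T) = -0.05832974
exp(-rT) = 0.92357802; exp(-qT) = 1.00000000
C = S_0 * exp(-qT) * N(d1) - K * exp(-rT) * N(d2)
N(d1) = 0.63065500; N(d2) = 0.47674299
C = 9.2700 * 1.00000000 * 0.63065500 - 9.5100 * 0.92357802 * 0.47674299 = 1.6588


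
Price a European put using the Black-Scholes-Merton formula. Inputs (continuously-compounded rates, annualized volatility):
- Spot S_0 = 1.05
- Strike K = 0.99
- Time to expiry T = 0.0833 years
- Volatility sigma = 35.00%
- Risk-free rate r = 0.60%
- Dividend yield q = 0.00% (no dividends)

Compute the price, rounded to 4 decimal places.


Answer: Price = 0.0177

Derivation:
d1 = (ln(S/K) + (r - q + 0.5*sigma^2) * T) / (sigma * sqrt(T)) = 0.63794220
d2 = d1 - sigma * sqrt(T) = 0.53692611
exp(-rT) = 0.99950032; exp(-qT) = 1.00000000
P = K * exp(-rT) * N(-d2) - S_0 * exp(-qT) * N(-d1)
N(-d1) = 0.26175565; N(-d2) = 0.29565933
P = 0.9900 * 0.99950032 * 0.29565933 - 1.0500 * 1.00000000 * 0.26175565 = 0.0177


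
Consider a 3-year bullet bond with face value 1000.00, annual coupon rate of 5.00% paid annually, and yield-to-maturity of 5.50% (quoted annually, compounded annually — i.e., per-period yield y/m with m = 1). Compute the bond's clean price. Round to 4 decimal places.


Answer: Price = 986.5103

Derivation:
Coupon per period c = face * coupon_rate / m = 50.000000
Periods per year m = 1; per-period yield y/m = 0.055000
Number of cashflows N = 3
Cashflows (t years, CF_t, discount factor 1/(1+y/m)^(m*t), PV):
  t = 1.0000: CF_t = 50.000000, DF = 0.947867, PV = 47.393365
  t = 2.0000: CF_t = 50.000000, DF = 0.898452, PV = 44.922621
  t = 3.0000: CF_t = 1050.000000, DF = 0.851614, PV = 894.194347
Price P = sum_t PV_t = 986.510333


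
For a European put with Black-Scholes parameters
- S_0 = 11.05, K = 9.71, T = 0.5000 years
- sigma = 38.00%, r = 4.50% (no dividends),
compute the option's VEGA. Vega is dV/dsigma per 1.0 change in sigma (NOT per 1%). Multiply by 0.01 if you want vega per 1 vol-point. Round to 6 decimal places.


d1 = 0.6991951706; d2 = 0.4304945937
phi(d1) = 0.3124297996; exp(-qT) = 1.0000000000; exp(-rT) = 0.9777512372
Vega = S * exp(-qT) * phi(d1) * sqrt(T) = 11.0500 * 1.0000000000 * 0.3124297996 * 0.7071067812 = 2.441180

Answer: Vega = 2.441180


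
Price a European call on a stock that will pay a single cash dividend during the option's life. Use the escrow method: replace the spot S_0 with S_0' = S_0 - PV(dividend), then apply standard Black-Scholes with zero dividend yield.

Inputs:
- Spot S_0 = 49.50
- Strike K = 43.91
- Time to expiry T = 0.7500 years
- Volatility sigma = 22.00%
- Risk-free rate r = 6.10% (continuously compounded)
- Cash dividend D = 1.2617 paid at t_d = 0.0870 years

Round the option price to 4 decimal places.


PV(D) = D * exp(-r * t_d) = 1.2617 * 0.99470706 = 1.25502189
S_0' = S_0 - PV(D) = 49.5000 - 1.25502189 = 48.24497811
d1 = (ln(S_0'/K) + (r + sigma^2/2)*T) / (sigma*sqrt(T)) = 0.82954556
d2 = d1 - sigma*sqrt(T) = 0.63901998
exp(-rT) = 0.95528075
N(d1) = 0.79660212; N(d2) = 0.73859503
C = S_0' * N(d1) - K * exp(-rT) * N(d2) = 48.24497811 * 0.79660212 - 43.9100 * 0.95528075 * 0.73859503 = 7.4507

Answer: Price = 7.4507


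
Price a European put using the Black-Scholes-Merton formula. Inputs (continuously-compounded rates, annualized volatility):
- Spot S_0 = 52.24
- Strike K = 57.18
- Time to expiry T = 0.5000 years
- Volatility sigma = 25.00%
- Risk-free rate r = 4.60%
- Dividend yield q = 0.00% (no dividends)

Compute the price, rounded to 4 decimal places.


d1 = (ln(S/K) + (r - q + 0.5*sigma^2) * T) / (sigma * sqrt(T)) = -0.29263304
d2 = d1 - sigma * sqrt(T) = -0.46940974
exp(-rT) = 0.97726248; exp(-qT) = 1.00000000
P = K * exp(-rT) * N(-d2) - S_0 * exp(-qT) * N(-d1)
N(-d1) = 0.61509867; N(-d2) = 0.68061160
P = 57.1800 * 0.97726248 * 0.68061160 - 52.2400 * 1.00000000 * 0.61509867 = 5.8997

Answer: Price = 5.8997


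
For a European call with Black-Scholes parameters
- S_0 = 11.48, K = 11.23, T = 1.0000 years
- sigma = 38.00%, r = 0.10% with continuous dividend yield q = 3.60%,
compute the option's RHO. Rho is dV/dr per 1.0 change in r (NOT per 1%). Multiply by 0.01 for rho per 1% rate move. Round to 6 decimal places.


d1 = 0.1558358477; d2 = -0.2241641523
phi(d1) = 0.3941274523; exp(-qT) = 0.9646402935; exp(-rT) = 0.9990004998
N(d2) = 0.4113147880
Rho = K*T*exp(-rT)*N(d2) = 11.2300 * 1.0000 * 0.9990004998 * 0.4113147880 = 4.614448

Answer: Rho = 4.614448


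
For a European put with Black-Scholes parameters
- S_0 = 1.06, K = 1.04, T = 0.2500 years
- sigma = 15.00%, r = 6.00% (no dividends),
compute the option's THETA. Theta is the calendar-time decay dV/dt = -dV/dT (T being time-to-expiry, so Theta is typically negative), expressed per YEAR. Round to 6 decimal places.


Answer: Theta = -0.035406

Derivation:
d1 = 0.4914759329; d2 = 0.4164759329
phi(d1) = 0.3535561983; exp(-qT) = 1.0000000000; exp(-rT) = 0.9851119396
Theta = -S*exp(-qT)*phi(d1)*sigma/(2*sqrt(T)) + r*K*exp(-rT)*N(-d2) - q*S*exp(-qT)*N(-d1)
N(-d1) = 0.3115449351; N(-d2) = 0.3385308874; sqrt(T) = 0.5000000000
Term 1 = -1.0600 * 1.0000000000 * 0.3535561983 * 0.1500 / (2 * 0.5000000000) = -0.0562154355
Term 2 = 0.0600 * 1.0400 * 0.9851119396 * 0.3385308874 = 0.0208098271
Term 3 = 0 (no dividend yield, q = 0)
Theta = -0.0562154355 + (0.0208098271) + (0.0000000000) = -0.035406


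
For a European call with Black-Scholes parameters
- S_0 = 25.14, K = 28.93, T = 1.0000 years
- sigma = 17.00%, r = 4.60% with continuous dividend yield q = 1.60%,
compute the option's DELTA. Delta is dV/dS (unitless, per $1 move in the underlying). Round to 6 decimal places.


Answer: Delta = 0.281656

Derivation:
d1 = -0.5645230343; d2 = -0.7345230343
phi(d1) = 0.3401795674; exp(-qT) = 0.9841273201; exp(-rT) = 0.9550419622
N(d1) = 0.2861991142
Delta = exp(-qT) * N(d1) = 0.9841273201 * 0.2861991142 = 0.281656


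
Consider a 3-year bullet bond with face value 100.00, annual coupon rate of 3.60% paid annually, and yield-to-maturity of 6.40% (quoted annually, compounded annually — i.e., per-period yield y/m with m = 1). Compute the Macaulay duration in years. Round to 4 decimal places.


Coupon per period c = face * coupon_rate / m = 3.600000
Periods per year m = 1; per-period yield y/m = 0.064000
Number of cashflows N = 3
Cashflows (t years, CF_t, discount factor 1/(1+y/m)^(m*t), PV):
  t = 1.0000: CF_t = 3.600000, DF = 0.939850, PV = 3.383459
  t = 2.0000: CF_t = 3.600000, DF = 0.883317, PV = 3.179942
  t = 3.0000: CF_t = 103.600000, DF = 0.830185, PV = 86.007212
Price P = sum_t PV_t = 92.570613
Macaulay numerator sum_t t * PV_t:
  t * PV_t at t = 1.0000: 3.383459
  t * PV_t at t = 2.0000: 6.359885
  t * PV_t at t = 3.0000: 258.021637
Macaulay duration D = (sum_t t * PV_t) / P = 267.764980 / 92.570613 = 2.892548

Answer: Macaulay duration = 2.8925 years


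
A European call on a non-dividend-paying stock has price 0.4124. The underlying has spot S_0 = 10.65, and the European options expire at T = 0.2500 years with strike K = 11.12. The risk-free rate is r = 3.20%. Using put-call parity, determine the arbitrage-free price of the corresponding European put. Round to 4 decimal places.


Answer: Put price = 0.7938

Derivation:
Put-call parity: C - P = S_0 * exp(-qT) - K * exp(-rT).
S_0 * exp(-qT) = 10.6500 * 1.00000000 = 10.65000000
K * exp(-rT) = 11.1200 * 0.99203191 = 11.03139489
P = C - S*exp(-qT) + K*exp(-rT)
P = 0.4124 - 10.65000000 + 11.03139489 = 0.7938


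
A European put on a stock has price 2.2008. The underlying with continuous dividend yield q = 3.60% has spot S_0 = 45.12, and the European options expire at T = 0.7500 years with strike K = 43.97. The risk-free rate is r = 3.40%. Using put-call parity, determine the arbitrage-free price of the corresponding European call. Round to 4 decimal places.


Answer: Call price = 3.2559

Derivation:
Put-call parity: C - P = S_0 * exp(-qT) - K * exp(-rT).
S_0 * exp(-qT) = 45.1200 * 0.97336124 = 43.91805922
K * exp(-rT) = 43.9700 * 0.97482238 = 42.86294000
C = P + S*exp(-qT) - K*exp(-rT)
C = 2.2008 + 43.91805922 - 42.86294000 = 3.2559


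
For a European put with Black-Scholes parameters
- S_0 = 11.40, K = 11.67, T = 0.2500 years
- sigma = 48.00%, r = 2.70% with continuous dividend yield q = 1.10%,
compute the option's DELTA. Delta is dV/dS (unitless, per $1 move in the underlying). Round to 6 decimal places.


d1 = 0.0391329546; d2 = -0.2008670454
phi(d1) = 0.3986369296; exp(-qT) = 0.9972537778; exp(-rT) = 0.9932727301
N(-d1) = 0.4843921936
Delta = -exp(-qT) * N(-d1) = -0.9972537778 * 0.4843921936 = -0.483062

Answer: Delta = -0.483062
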